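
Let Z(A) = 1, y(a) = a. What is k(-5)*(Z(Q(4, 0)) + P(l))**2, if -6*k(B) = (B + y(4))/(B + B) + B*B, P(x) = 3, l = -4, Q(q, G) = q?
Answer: -1004/15 ≈ -66.933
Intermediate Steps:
k(B) = -B**2/6 - (4 + B)/(12*B) (k(B) = -((B + 4)/(B + B) + B*B)/6 = -((4 + B)/((2*B)) + B**2)/6 = -((4 + B)*(1/(2*B)) + B**2)/6 = -((4 + B)/(2*B) + B**2)/6 = -(B**2 + (4 + B)/(2*B))/6 = -B**2/6 - (4 + B)/(12*B))
k(-5)*(Z(Q(4, 0)) + P(l))**2 = ((1/12)*(-4 - 1*(-5) - 2*(-5)**3)/(-5))*(1 + 3)**2 = ((1/12)*(-1/5)*(-4 + 5 - 2*(-125)))*4**2 = ((1/12)*(-1/5)*(-4 + 5 + 250))*16 = ((1/12)*(-1/5)*251)*16 = -251/60*16 = -1004/15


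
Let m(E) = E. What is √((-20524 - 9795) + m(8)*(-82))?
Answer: 5*I*√1239 ≈ 176.0*I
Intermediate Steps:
√((-20524 - 9795) + m(8)*(-82)) = √((-20524 - 9795) + 8*(-82)) = √(-30319 - 656) = √(-30975) = 5*I*√1239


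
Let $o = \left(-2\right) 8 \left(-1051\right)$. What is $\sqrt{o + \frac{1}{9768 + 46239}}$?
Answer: $\frac{\sqrt{119610341551}}{2667} \approx 129.68$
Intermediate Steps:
$o = 16816$ ($o = \left(-16\right) \left(-1051\right) = 16816$)
$\sqrt{o + \frac{1}{9768 + 46239}} = \sqrt{16816 + \frac{1}{9768 + 46239}} = \sqrt{16816 + \frac{1}{56007}} = \sqrt{\frac{941813713}{56007}} = \frac{\sqrt{119610341551}}{2667}$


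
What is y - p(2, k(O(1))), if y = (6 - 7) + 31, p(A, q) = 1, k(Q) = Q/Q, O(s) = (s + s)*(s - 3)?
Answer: 29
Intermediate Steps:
O(s) = 2*s*(-3 + s) (O(s) = (2*s)*(-3 + s) = 2*s*(-3 + s))
k(Q) = 1
y = 30 (y = -1 + 31 = 30)
y - p(2, k(O(1))) = 30 - 1*1 = 30 - 1 = 29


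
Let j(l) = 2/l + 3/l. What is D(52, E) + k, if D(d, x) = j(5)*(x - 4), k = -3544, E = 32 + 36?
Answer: -3480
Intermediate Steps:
j(l) = 5/l
E = 68
D(d, x) = -4 + x (D(d, x) = (5/5)*(x - 4) = (5*(1/5))*(-4 + x) = 1*(-4 + x) = -4 + x)
D(52, E) + k = (-4 + 68) - 3544 = 64 - 3544 = -3480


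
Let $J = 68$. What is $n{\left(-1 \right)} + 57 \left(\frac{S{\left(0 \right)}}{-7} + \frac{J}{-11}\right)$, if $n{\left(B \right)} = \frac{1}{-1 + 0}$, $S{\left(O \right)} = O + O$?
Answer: $- \frac{3887}{11} \approx -353.36$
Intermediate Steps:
$S{\left(O \right)} = 2 O$
$n{\left(B \right)} = -1$ ($n{\left(B \right)} = \frac{1}{-1} = -1$)
$n{\left(-1 \right)} + 57 \left(\frac{S{\left(0 \right)}}{-7} + \frac{J}{-11}\right) = -1 + 57 \left(\frac{2 \cdot 0}{-7} + \frac{68}{-11}\right) = -1 + 57 \left(0 \left(- \frac{1}{7}\right) + 68 \left(- \frac{1}{11}\right)\right) = -1 + 57 \left(0 - \frac{68}{11}\right) = -1 + 57 \left(- \frac{68}{11}\right) = -1 - \frac{3876}{11} = - \frac{3887}{11}$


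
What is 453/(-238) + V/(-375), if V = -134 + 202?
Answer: -186059/89250 ≈ -2.0847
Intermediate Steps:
V = 68
453/(-238) + V/(-375) = 453/(-238) + 68/(-375) = 453*(-1/238) + 68*(-1/375) = -453/238 - 68/375 = -186059/89250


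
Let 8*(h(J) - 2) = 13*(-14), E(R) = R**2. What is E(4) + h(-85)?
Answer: -19/4 ≈ -4.7500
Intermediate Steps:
h(J) = -83/4 (h(J) = 2 + (13*(-14))/8 = 2 + (1/8)*(-182) = 2 - 91/4 = -83/4)
E(4) + h(-85) = 4**2 - 83/4 = 16 - 83/4 = -19/4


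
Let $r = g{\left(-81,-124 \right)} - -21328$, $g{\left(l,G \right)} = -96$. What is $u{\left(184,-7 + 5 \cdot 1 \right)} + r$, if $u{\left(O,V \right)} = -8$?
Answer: $21224$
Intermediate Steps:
$r = 21232$ ($r = -96 - -21328 = -96 + 21328 = 21232$)
$u{\left(184,-7 + 5 \cdot 1 \right)} + r = -8 + 21232 = 21224$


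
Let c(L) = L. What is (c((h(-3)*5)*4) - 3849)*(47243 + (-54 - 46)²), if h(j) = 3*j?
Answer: -230632047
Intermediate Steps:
(c((h(-3)*5)*4) - 3849)*(47243 + (-54 - 46)²) = (((3*(-3))*5)*4 - 3849)*(47243 + (-54 - 46)²) = (-9*5*4 - 3849)*(47243 + (-100)²) = (-45*4 - 3849)*(47243 + 10000) = (-180 - 3849)*57243 = -4029*57243 = -230632047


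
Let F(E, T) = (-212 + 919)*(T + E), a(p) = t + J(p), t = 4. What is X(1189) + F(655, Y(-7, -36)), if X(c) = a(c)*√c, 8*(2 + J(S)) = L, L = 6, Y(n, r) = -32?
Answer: 440461 + 11*√1189/4 ≈ 4.4056e+5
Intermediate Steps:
J(S) = -5/4 (J(S) = -2 + (⅛)*6 = -2 + ¾ = -5/4)
a(p) = 11/4 (a(p) = 4 - 5/4 = 11/4)
F(E, T) = 707*E + 707*T (F(E, T) = 707*(E + T) = 707*E + 707*T)
X(c) = 11*√c/4
X(1189) + F(655, Y(-7, -36)) = 11*√1189/4 + (707*655 + 707*(-32)) = 11*√1189/4 + (463085 - 22624) = 11*√1189/4 + 440461 = 440461 + 11*√1189/4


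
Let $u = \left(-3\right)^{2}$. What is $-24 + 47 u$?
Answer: $399$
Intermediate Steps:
$u = 9$
$-24 + 47 u = -24 + 47 \cdot 9 = -24 + 423 = 399$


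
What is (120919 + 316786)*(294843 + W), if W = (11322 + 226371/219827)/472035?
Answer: 892763322898325229100/6917735863 ≈ 1.2905e+11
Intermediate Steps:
W = 165940511/6917735863 (W = (11322 + 226371*(1/219827))*(1/472035) = (11322 + 226371/219827)*(1/472035) = (2489107665/219827)*(1/472035) = 165940511/6917735863 ≈ 0.023988)
(120919 + 316786)*(294843 + W) = (120919 + 316786)*(294843 + 165940511/6917735863) = 437705*(2039646160995020/6917735863) = 892763322898325229100/6917735863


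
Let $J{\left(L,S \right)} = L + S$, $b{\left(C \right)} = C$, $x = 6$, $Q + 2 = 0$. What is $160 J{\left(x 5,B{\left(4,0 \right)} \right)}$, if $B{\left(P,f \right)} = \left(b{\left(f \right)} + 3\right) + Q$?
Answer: $4960$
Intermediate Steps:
$Q = -2$ ($Q = -2 + 0 = -2$)
$B{\left(P,f \right)} = 1 + f$ ($B{\left(P,f \right)} = \left(f + 3\right) - 2 = \left(3 + f\right) - 2 = 1 + f$)
$160 J{\left(x 5,B{\left(4,0 \right)} \right)} = 160 \left(6 \cdot 5 + \left(1 + 0\right)\right) = 160 \left(30 + 1\right) = 160 \cdot 31 = 4960$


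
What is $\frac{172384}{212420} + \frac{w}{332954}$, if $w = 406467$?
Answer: $\frac{35934415619}{17681522170} \approx 2.0323$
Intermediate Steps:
$\frac{172384}{212420} + \frac{w}{332954} = \frac{172384}{212420} + \frac{406467}{332954} = 172384 \cdot \frac{1}{212420} + 406467 \cdot \frac{1}{332954} = \frac{43096}{53105} + \frac{406467}{332954} = \frac{35934415619}{17681522170}$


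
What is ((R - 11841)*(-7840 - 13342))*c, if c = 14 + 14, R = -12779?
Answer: 14602023520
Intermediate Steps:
c = 28
((R - 11841)*(-7840 - 13342))*c = ((-12779 - 11841)*(-7840 - 13342))*28 = -24620*(-21182)*28 = 521500840*28 = 14602023520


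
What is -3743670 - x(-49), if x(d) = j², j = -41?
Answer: -3745351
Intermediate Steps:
x(d) = 1681 (x(d) = (-41)² = 1681)
-3743670 - x(-49) = -3743670 - 1*1681 = -3743670 - 1681 = -3745351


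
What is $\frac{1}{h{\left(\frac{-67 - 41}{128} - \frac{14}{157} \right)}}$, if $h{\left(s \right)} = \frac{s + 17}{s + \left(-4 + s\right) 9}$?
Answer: $- \frac{227734}{80721} \approx -2.8212$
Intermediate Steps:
$h{\left(s \right)} = \frac{17 + s}{-36 + 10 s}$ ($h{\left(s \right)} = \frac{17 + s}{s + \left(-36 + 9 s\right)} = \frac{17 + s}{-36 + 10 s}$)
$\frac{1}{h{\left(\frac{-67 - 41}{128} - \frac{14}{157} \right)}} = \frac{1}{\frac{1}{2} \frac{1}{-18 + 5 \left(\frac{-67 - 41}{128} - \frac{14}{157}\right)} \left(17 + \left(\frac{-67 - 41}{128} - \frac{14}{157}\right)\right)} = \frac{1}{\frac{1}{2} \frac{1}{-18 + 5 \left(\left(-108\right) \frac{1}{128} - \frac{14}{157}\right)} \left(17 - \frac{4687}{5024}\right)} = \frac{1}{\frac{1}{2} \frac{1}{-18 + 5 \left(- \frac{27}{32} - \frac{14}{157}\right)} \left(17 - \frac{4687}{5024}\right)} = \frac{1}{\frac{1}{2} \frac{1}{-18 + 5 \left(- \frac{4687}{5024}\right)} \left(17 - \frac{4687}{5024}\right)} = \frac{1}{\frac{1}{2} \frac{1}{-18 - \frac{23435}{5024}} \cdot \frac{80721}{5024}} = \frac{1}{\frac{1}{2} \frac{1}{- \frac{113867}{5024}} \cdot \frac{80721}{5024}} = \frac{1}{\frac{1}{2} \left(- \frac{5024}{113867}\right) \frac{80721}{5024}} = \frac{1}{- \frac{80721}{227734}} = - \frac{227734}{80721}$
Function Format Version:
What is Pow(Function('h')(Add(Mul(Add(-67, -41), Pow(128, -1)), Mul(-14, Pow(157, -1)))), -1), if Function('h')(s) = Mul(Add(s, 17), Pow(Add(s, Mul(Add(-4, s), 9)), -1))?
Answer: Rational(-227734, 80721) ≈ -2.8212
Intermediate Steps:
Function('h')(s) = Mul(Pow(Add(-36, Mul(10, s)), -1), Add(17, s)) (Function('h')(s) = Mul(Add(17, s), Pow(Add(s, Add(-36, Mul(9, s))), -1)) = Mul(Add(17, s), Pow(Add(-36, Mul(10, s)), -1)) = Mul(Pow(Add(-36, Mul(10, s)), -1), Add(17, s)))
Pow(Function('h')(Add(Mul(Add(-67, -41), Pow(128, -1)), Mul(-14, Pow(157, -1)))), -1) = Pow(Mul(Rational(1, 2), Pow(Add(-18, Mul(5, Add(Mul(Add(-67, -41), Pow(128, -1)), Mul(-14, Pow(157, -1))))), -1), Add(17, Add(Mul(Add(-67, -41), Pow(128, -1)), Mul(-14, Pow(157, -1))))), -1) = Pow(Mul(Rational(1, 2), Pow(Add(-18, Mul(5, Add(Mul(-108, Rational(1, 128)), Mul(-14, Rational(1, 157))))), -1), Add(17, Add(Mul(-108, Rational(1, 128)), Mul(-14, Rational(1, 157))))), -1) = Pow(Mul(Rational(1, 2), Pow(Add(-18, Mul(5, Add(Rational(-27, 32), Rational(-14, 157)))), -1), Add(17, Add(Rational(-27, 32), Rational(-14, 157)))), -1) = Pow(Mul(Rational(1, 2), Pow(Add(-18, Mul(5, Rational(-4687, 5024))), -1), Add(17, Rational(-4687, 5024))), -1) = Pow(Mul(Rational(1, 2), Pow(Add(-18, Rational(-23435, 5024)), -1), Rational(80721, 5024)), -1) = Pow(Mul(Rational(1, 2), Pow(Rational(-113867, 5024), -1), Rational(80721, 5024)), -1) = Pow(Mul(Rational(1, 2), Rational(-5024, 113867), Rational(80721, 5024)), -1) = Pow(Rational(-80721, 227734), -1) = Rational(-227734, 80721)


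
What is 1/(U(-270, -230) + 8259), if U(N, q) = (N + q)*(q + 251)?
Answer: -1/2241 ≈ -0.00044623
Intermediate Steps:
U(N, q) = (251 + q)*(N + q) (U(N, q) = (N + q)*(251 + q) = (251 + q)*(N + q))
1/(U(-270, -230) + 8259) = 1/(((-230)**2 + 251*(-270) + 251*(-230) - 270*(-230)) + 8259) = 1/((52900 - 67770 - 57730 + 62100) + 8259) = 1/(-10500 + 8259) = 1/(-2241) = -1/2241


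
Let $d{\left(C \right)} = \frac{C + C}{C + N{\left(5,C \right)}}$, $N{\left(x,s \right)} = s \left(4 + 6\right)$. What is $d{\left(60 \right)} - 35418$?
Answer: $- \frac{389596}{11} \approx -35418.0$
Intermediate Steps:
$N{\left(x,s \right)} = 10 s$ ($N{\left(x,s \right)} = s 10 = 10 s$)
$d{\left(C \right)} = \frac{2}{11}$ ($d{\left(C \right)} = \frac{C + C}{C + 10 C} = \frac{2 C}{11 C} = 2 C \frac{1}{11 C} = \frac{2}{11}$)
$d{\left(60 \right)} - 35418 = \frac{2}{11} - 35418 = - \frac{389596}{11}$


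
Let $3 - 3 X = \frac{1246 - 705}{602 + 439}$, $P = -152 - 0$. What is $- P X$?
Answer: $\frac{392464}{3123} \approx 125.67$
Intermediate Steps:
$P = -152$ ($P = -152 + 0 = -152$)
$X = \frac{2582}{3123}$ ($X = 1 - \frac{\left(1246 - 705\right) \frac{1}{602 + 439}}{3} = 1 - \frac{541 \cdot \frac{1}{1041}}{3} = 1 - \frac{541}{3123} = \frac{2582}{3123} \approx 0.82677$)
$- P X = \left(-1\right) \left(-152\right) \frac{2582}{3123} = 152 \cdot \frac{2582}{3123} = \frac{392464}{3123}$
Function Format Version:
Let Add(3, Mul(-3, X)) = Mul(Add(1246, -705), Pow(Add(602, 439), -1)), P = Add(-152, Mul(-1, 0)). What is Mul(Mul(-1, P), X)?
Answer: Rational(392464, 3123) ≈ 125.67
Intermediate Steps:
P = -152 (P = Add(-152, 0) = -152)
X = Rational(2582, 3123) (X = Add(1, Mul(Rational(-1, 3), Mul(Add(1246, -705), Pow(Add(602, 439), -1)))) = Add(1, Mul(Rational(-1, 3), Mul(541, Pow(1041, -1)))) = Add(1, Mul(Rational(-1, 3), Mul(541, Rational(1, 1041)))) = Add(1, Mul(Rational(-1, 3), Rational(541, 1041))) = Add(1, Rational(-541, 3123)) = Rational(2582, 3123) ≈ 0.82677)
Mul(Mul(-1, P), X) = Mul(Mul(-1, -152), Rational(2582, 3123)) = Mul(152, Rational(2582, 3123)) = Rational(392464, 3123)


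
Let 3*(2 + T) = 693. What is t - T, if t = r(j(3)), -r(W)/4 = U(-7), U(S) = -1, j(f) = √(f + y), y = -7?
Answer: -225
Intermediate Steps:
T = 229 (T = -2 + (⅓)*693 = -2 + 231 = 229)
j(f) = √(-7 + f) (j(f) = √(f - 7) = √(-7 + f))
r(W) = 4 (r(W) = -4*(-1) = 4)
t = 4
t - T = 4 - 1*229 = 4 - 229 = -225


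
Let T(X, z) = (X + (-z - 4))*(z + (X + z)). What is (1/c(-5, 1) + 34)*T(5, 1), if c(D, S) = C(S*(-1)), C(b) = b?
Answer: 0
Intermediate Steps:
c(D, S) = -S (c(D, S) = S*(-1) = -S)
T(X, z) = (X + 2*z)*(-4 + X - z) (T(X, z) = (X + (-4 - z))*(X + 2*z) = (-4 + X - z)*(X + 2*z) = (X + 2*z)*(-4 + X - z))
(1/c(-5, 1) + 34)*T(5, 1) = (1/(-1*1) + 34)*(5² - 8*1 - 4*5 - 2*1² + 5*1) = (1/(-1) + 34)*(25 - 8 - 20 - 2*1 + 5) = (-1 + 34)*(25 - 8 - 20 - 2 + 5) = 33*0 = 0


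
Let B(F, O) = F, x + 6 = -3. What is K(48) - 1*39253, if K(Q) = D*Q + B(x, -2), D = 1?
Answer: -39214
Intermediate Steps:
x = -9 (x = -6 - 3 = -9)
K(Q) = -9 + Q (K(Q) = 1*Q - 9 = Q - 9 = -9 + Q)
K(48) - 1*39253 = (-9 + 48) - 1*39253 = 39 - 39253 = -39214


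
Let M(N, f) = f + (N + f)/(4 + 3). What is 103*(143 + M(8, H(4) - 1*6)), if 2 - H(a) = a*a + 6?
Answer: 82503/7 ≈ 11786.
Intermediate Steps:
H(a) = -4 - a² (H(a) = 2 - (a*a + 6) = 2 - (a² + 6) = 2 - (6 + a²) = 2 + (-6 - a²) = -4 - a²)
M(N, f) = N/7 + 8*f/7 (M(N, f) = f + (N + f)/7 = f + (N + f)*(⅐) = f + (N/7 + f/7) = N/7 + 8*f/7)
103*(143 + M(8, H(4) - 1*6)) = 103*(143 + ((⅐)*8 + 8*((-4 - 1*4²) - 1*6)/7)) = 103*(143 + (8/7 + 8*((-4 - 1*16) - 6)/7)) = 103*(143 + (8/7 + 8*((-4 - 16) - 6)/7)) = 103*(143 + (8/7 + 8*(-20 - 6)/7)) = 103*(143 + (8/7 + (8/7)*(-26))) = 103*(143 + (8/7 - 208/7)) = 103*(143 - 200/7) = 103*(801/7) = 82503/7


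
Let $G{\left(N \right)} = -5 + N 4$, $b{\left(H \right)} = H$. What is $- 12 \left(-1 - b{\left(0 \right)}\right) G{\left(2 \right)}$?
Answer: $36$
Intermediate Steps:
$G{\left(N \right)} = -5 + 4 N$
$- 12 \left(-1 - b{\left(0 \right)}\right) G{\left(2 \right)} = - 12 \left(-1 - 0\right) \left(-5 + 4 \cdot 2\right) = - 12 \left(-1 + 0\right) \left(-5 + 8\right) = \left(-12\right) \left(-1\right) 3 = 12 \cdot 3 = 36$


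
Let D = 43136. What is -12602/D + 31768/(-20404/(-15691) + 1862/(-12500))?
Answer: 67193272054405621/2435386932672 ≈ 27590.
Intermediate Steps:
-12602/D + 31768/(-20404/(-15691) + 1862/(-12500)) = -12602/43136 + 31768/(-20404/(-15691) + 1862/(-12500)) = -12602*1/43136 + 31768/(-20404*(-1/15691) + 1862*(-1/12500)) = -6301/21568 + 31768/(20404/15691 - 931/6250) = -6301/21568 + 31768/(112916679/98068750) = -6301/21568 + 31768*(98068750/112916679) = -6301/21568 + 3115448050000/112916679 = 67193272054405621/2435386932672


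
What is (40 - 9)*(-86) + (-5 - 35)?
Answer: -2706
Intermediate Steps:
(40 - 9)*(-86) + (-5 - 35) = 31*(-86) - 40 = -2666 - 40 = -2706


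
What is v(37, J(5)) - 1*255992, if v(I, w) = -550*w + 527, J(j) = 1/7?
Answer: -1788805/7 ≈ -2.5554e+5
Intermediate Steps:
J(j) = ⅐
v(I, w) = 527 - 550*w
v(37, J(5)) - 1*255992 = (527 - 550*⅐) - 1*255992 = (527 - 550/7) - 255992 = 3139/7 - 255992 = -1788805/7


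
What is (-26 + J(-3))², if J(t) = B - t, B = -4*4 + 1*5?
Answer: 1156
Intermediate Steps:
B = -11 (B = -16 + 5 = -11)
J(t) = -11 - t
(-26 + J(-3))² = (-26 + (-11 - 1*(-3)))² = (-26 + (-11 + 3))² = (-26 - 8)² = (-34)² = 1156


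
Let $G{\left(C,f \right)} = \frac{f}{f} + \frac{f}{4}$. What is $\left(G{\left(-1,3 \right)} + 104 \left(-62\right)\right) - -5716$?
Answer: $- \frac{2921}{4} \approx -730.25$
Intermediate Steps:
$G{\left(C,f \right)} = 1 + \frac{f}{4}$ ($G{\left(C,f \right)} = 1 + f \frac{1}{4} = 1 + \frac{f}{4}$)
$\left(G{\left(-1,3 \right)} + 104 \left(-62\right)\right) - -5716 = \left(\left(1 + \frac{1}{4} \cdot 3\right) + 104 \left(-62\right)\right) - -5716 = \left(\left(1 + \frac{3}{4}\right) - 6448\right) + 5716 = \left(\frac{7}{4} - 6448\right) + 5716 = - \frac{25785}{4} + 5716 = - \frac{2921}{4}$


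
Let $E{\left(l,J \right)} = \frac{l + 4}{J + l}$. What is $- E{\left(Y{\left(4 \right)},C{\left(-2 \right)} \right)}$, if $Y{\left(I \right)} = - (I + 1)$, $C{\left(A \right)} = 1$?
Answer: $- \frac{1}{4} \approx -0.25$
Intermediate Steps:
$Y{\left(I \right)} = -1 - I$ ($Y{\left(I \right)} = - (1 + I) = -1 - I$)
$E{\left(l,J \right)} = \frac{4 + l}{J + l}$
$- E{\left(Y{\left(4 \right)},C{\left(-2 \right)} \right)} = - \frac{4 - 5}{1 - 5} = - \frac{-1}{-4} = - \frac{\left(-1\right) \left(-1\right)}{4} = \left(-1\right) \frac{1}{4} = - \frac{1}{4}$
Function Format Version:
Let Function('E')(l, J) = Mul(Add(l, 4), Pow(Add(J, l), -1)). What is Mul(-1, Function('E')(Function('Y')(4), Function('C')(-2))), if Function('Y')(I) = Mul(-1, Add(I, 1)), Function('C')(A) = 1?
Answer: Rational(-1, 4) ≈ -0.25000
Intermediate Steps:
Function('Y')(I) = Add(-1, Mul(-1, I)) (Function('Y')(I) = Mul(-1, Add(1, I)) = Add(-1, Mul(-1, I)))
Function('E')(l, J) = Mul(Pow(Add(J, l), -1), Add(4, l)) (Function('E')(l, J) = Mul(Add(4, l), Pow(Add(J, l), -1)) = Mul(Pow(Add(J, l), -1), Add(4, l)))
Mul(-1, Function('E')(Function('Y')(4), Function('C')(-2))) = Mul(-1, Mul(Pow(Add(1, Add(-1, Mul(-1, 4))), -1), Add(4, Add(-1, Mul(-1, 4))))) = Mul(-1, Mul(Pow(Add(1, Add(-1, -4)), -1), Add(4, Add(-1, -4)))) = Mul(-1, Mul(Pow(Add(1, -5), -1), Add(4, -5))) = Mul(-1, Mul(Pow(-4, -1), -1)) = Mul(-1, Mul(Rational(-1, 4), -1)) = Mul(-1, Rational(1, 4)) = Rational(-1, 4)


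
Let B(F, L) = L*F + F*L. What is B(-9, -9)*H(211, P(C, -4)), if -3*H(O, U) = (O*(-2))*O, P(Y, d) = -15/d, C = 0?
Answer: 4808268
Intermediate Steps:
H(O, U) = 2*O**2/3 (H(O, U) = -O*(-2)*O/3 = -(-2*O)*O/3 = -(-2)*O**2/3 = 2*O**2/3)
B(F, L) = 2*F*L (B(F, L) = F*L + F*L = 2*F*L)
B(-9, -9)*H(211, P(C, -4)) = (2*(-9)*(-9))*((2/3)*211**2) = 162*((2/3)*44521) = 162*(89042/3) = 4808268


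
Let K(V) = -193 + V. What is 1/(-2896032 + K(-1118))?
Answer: -1/2897343 ≈ -3.4514e-7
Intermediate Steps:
1/(-2896032 + K(-1118)) = 1/(-2896032 + (-193 - 1118)) = 1/(-2896032 - 1311) = 1/(-2897343) = -1/2897343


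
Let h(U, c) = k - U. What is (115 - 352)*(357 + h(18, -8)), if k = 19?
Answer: -84846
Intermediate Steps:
h(U, c) = 19 - U
(115 - 352)*(357 + h(18, -8)) = (115 - 352)*(357 + (19 - 1*18)) = -237*(357 + (19 - 18)) = -237*(357 + 1) = -237*358 = -84846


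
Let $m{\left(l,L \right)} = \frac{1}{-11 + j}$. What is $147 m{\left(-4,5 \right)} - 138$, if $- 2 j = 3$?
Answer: $- \frac{3744}{25} \approx -149.76$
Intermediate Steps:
$j = - \frac{3}{2}$ ($j = \left(- \frac{1}{2}\right) 3 = - \frac{3}{2} \approx -1.5$)
$m{\left(l,L \right)} = - \frac{2}{25}$ ($m{\left(l,L \right)} = \frac{1}{-11 - \frac{3}{2}} = \frac{1}{- \frac{25}{2}} = - \frac{2}{25}$)
$147 m{\left(-4,5 \right)} - 138 = 147 \left(- \frac{2}{25}\right) - 138 = - \frac{294}{25} - 138 = - \frac{3744}{25}$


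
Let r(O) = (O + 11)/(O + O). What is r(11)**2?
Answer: 1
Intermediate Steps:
r(O) = (11 + O)/(2*O) (r(O) = (11 + O)/((2*O)) = (11 + O)*(1/(2*O)) = (11 + O)/(2*O))
r(11)**2 = ((1/2)*(11 + 11)/11)**2 = ((1/2)*(1/11)*22)**2 = 1**2 = 1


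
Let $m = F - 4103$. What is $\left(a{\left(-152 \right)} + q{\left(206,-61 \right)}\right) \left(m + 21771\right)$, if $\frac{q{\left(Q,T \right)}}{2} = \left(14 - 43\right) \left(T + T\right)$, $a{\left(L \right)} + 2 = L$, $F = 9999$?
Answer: $191510974$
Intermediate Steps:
$a{\left(L \right)} = -2 + L$
$q{\left(Q,T \right)} = - 116 T$ ($q{\left(Q,T \right)} = 2 \left(14 - 43\right) \left(T + T\right) = 2 \left(- 29 \cdot 2 T\right) = 2 \left(- 58 T\right) = - 116 T$)
$m = 5896$ ($m = 9999 - 4103 = 5896$)
$\left(a{\left(-152 \right)} + q{\left(206,-61 \right)}\right) \left(m + 21771\right) = \left(\left(-2 - 152\right) - -7076\right) \left(5896 + 21771\right) = \left(-154 + 7076\right) 27667 = 6922 \cdot 27667 = 191510974$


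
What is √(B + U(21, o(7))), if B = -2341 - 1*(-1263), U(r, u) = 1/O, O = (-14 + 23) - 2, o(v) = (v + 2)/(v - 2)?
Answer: I*√52815/7 ≈ 32.831*I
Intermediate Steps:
o(v) = (2 + v)/(-2 + v)
O = 7 (O = 9 - 2 = 7)
U(r, u) = ⅐ (U(r, u) = 1/7 = ⅐)
B = -1078 (B = -2341 + 1263 = -1078)
√(B + U(21, o(7))) = √(-1078 + ⅐) = √(-7545/7) = I*√52815/7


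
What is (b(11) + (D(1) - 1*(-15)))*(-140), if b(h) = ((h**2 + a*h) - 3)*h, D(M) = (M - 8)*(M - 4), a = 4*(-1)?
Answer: -119000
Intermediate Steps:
a = -4
D(M) = (-8 + M)*(-4 + M)
b(h) = h*(-3 + h**2 - 4*h) (b(h) = ((h**2 - 4*h) - 3)*h = (-3 + h**2 - 4*h)*h = h*(-3 + h**2 - 4*h))
(b(11) + (D(1) - 1*(-15)))*(-140) = (11*(-3 + 11**2 - 4*11) + ((32 + 1**2 - 12*1) - 1*(-15)))*(-140) = (11*(-3 + 121 - 44) + ((32 + 1 - 12) + 15))*(-140) = (11*74 + (21 + 15))*(-140) = (814 + 36)*(-140) = 850*(-140) = -119000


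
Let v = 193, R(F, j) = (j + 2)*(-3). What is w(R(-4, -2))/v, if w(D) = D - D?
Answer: 0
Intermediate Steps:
R(F, j) = -6 - 3*j (R(F, j) = (2 + j)*(-3) = -6 - 3*j)
w(D) = 0
w(R(-4, -2))/v = 0/193 = 0*(1/193) = 0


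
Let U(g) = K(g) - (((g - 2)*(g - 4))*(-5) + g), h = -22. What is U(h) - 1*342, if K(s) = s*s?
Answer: 3284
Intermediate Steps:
K(s) = s²
U(g) = g² - g + 5*(-4 + g)*(-2 + g) (U(g) = g² - (((g - 2)*(g - 4))*(-5) + g) = g² - (((-2 + g)*(-4 + g))*(-5) + g) = g² - (((-4 + g)*(-2 + g))*(-5) + g) = g² - (-5*(-4 + g)*(-2 + g) + g) = g² - (g - 5*(-4 + g)*(-2 + g)) = g² + (-g + 5*(-4 + g)*(-2 + g)) = g² - g + 5*(-4 + g)*(-2 + g))
U(h) - 1*342 = (40 - 31*(-22) + 6*(-22)²) - 1*342 = (40 + 682 + 6*484) - 342 = (40 + 682 + 2904) - 342 = 3626 - 342 = 3284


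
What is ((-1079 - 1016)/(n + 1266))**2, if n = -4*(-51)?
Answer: 175561/86436 ≈ 2.0311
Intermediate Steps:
n = 204
((-1079 - 1016)/(n + 1266))**2 = ((-1079 - 1016)/(204 + 1266))**2 = (-2095/1470)**2 = (-2095*1/1470)**2 = (-419/294)**2 = 175561/86436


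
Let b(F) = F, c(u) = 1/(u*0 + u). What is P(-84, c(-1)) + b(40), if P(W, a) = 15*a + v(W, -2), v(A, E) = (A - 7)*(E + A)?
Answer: 7851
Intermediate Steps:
v(A, E) = (-7 + A)*(A + E)
c(u) = 1/u (c(u) = 1/(0 + u) = 1/u)
P(W, a) = 14 + W**2 - 9*W + 15*a (P(W, a) = 15*a + (W**2 - 7*W - 7*(-2) + W*(-2)) = 15*a + (W**2 - 7*W + 14 - 2*W) = 15*a + (14 + W**2 - 9*W) = 14 + W**2 - 9*W + 15*a)
P(-84, c(-1)) + b(40) = (14 + (-84)**2 - 9*(-84) + 15/(-1)) + 40 = (14 + 7056 + 756 + 15*(-1)) + 40 = (14 + 7056 + 756 - 15) + 40 = 7811 + 40 = 7851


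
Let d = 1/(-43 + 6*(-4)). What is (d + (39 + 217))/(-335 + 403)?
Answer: 17151/4556 ≈ 3.7645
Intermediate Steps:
d = -1/67 (d = 1/(-43 - 24) = 1/(-67) = -1/67 ≈ -0.014925)
(d + (39 + 217))/(-335 + 403) = (-1/67 + (39 + 217))/(-335 + 403) = (-1/67 + 256)/68 = (17151/67)*(1/68) = 17151/4556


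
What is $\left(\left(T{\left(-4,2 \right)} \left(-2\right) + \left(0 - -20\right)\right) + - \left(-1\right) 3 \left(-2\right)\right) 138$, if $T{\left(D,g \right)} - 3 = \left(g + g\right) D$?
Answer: $5520$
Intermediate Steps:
$T{\left(D,g \right)} = 3 + 2 D g$ ($T{\left(D,g \right)} = 3 + \left(g + g\right) D = 3 + 2 g D = 3 + 2 D g$)
$\left(\left(T{\left(-4,2 \right)} \left(-2\right) + \left(0 - -20\right)\right) + - \left(-1\right) 3 \left(-2\right)\right) 138 = \left(\left(\left(3 + 2 \left(-4\right) 2\right) \left(-2\right) + \left(0 - -20\right)\right) + - \left(-1\right) 3 \left(-2\right)\right) 138 = \left(\left(\left(3 - 16\right) \left(-2\right) + \left(0 + 20\right)\right) + \left(-1\right) \left(-3\right) \left(-2\right)\right) 138 = \left(\left(\left(-13\right) \left(-2\right) + 20\right) + 3 \left(-2\right)\right) 138 = \left(\left(26 + 20\right) - 6\right) 138 = \left(46 - 6\right) 138 = 40 \cdot 138 = 5520$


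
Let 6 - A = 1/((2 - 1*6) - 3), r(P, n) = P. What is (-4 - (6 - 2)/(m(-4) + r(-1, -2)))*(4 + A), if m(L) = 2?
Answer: -568/7 ≈ -81.143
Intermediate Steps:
A = 43/7 (A = 6 - 1/((2 - 1*6) - 3) = 6 - 1/((2 - 6) - 3) = 6 - 1/(-4 - 3) = 6 - 1/(-7) = 6 - 1*(-⅐) = 6 + ⅐ = 43/7 ≈ 6.1429)
(-4 - (6 - 2)/(m(-4) + r(-1, -2)))*(4 + A) = (-4 - (6 - 2)/(2 - 1))*(4 + 43/7) = (-4 - 4/1)*(71/7) = (-4 - 4)*(71/7) = -8*71/7 = -568/7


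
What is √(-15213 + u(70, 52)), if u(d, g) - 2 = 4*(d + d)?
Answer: 7*I*√299 ≈ 121.04*I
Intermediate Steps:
u(d, g) = 2 + 8*d (u(d, g) = 2 + 4*(d + d) = 2 + 4*(2*d) = 2 + 8*d)
√(-15213 + u(70, 52)) = √(-15213 + (2 + 8*70)) = √(-15213 + (2 + 560)) = √(-15213 + 562) = √(-14651) = 7*I*√299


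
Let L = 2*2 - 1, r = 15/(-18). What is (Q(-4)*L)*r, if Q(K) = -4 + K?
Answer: 20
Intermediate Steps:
r = -5/6 (r = 15*(-1/18) = -5/6 ≈ -0.83333)
L = 3 (L = 4 - 1 = 3)
(Q(-4)*L)*r = ((-4 - 4)*3)*(-5/6) = -8*3*(-5/6) = -24*(-5/6) = 20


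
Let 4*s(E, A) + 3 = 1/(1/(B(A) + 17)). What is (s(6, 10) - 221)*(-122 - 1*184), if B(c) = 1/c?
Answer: 1330947/20 ≈ 66547.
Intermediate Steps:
s(E, A) = 7/2 + 1/(4*A) (s(E, A) = -¾ + 1/(4*(1/(1/A + 17))) = -¾ + 1/(4*(1/(17 + 1/A))) = -¾ + (17 + 1/A)/4 = -¾ + (17/4 + 1/(4*A)) = 7/2 + 1/(4*A))
(s(6, 10) - 221)*(-122 - 1*184) = ((¼)*(1 + 14*10)/10 - 221)*(-122 - 1*184) = ((¼)*(⅒)*(1 + 140) - 221)*(-122 - 184) = ((¼)*(⅒)*141 - 221)*(-306) = (141/40 - 221)*(-306) = -8699/40*(-306) = 1330947/20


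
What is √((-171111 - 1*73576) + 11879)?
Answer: 2*I*√58202 ≈ 482.5*I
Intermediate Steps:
√((-171111 - 1*73576) + 11879) = √((-171111 - 73576) + 11879) = √(-244687 + 11879) = √(-232808) = 2*I*√58202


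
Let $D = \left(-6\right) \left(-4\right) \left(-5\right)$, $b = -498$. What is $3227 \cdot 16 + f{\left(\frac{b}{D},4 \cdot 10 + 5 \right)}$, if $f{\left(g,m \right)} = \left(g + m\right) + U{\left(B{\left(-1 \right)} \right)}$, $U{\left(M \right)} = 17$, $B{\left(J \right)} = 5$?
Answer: $\frac{1033963}{20} \approx 51698.0$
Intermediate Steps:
$D = -120$ ($D = 24 \left(-5\right) = -120$)
$f{\left(g,m \right)} = 17 + g + m$ ($f{\left(g,m \right)} = \left(g + m\right) + 17 = 17 + g + m$)
$3227 \cdot 16 + f{\left(\frac{b}{D},4 \cdot 10 + 5 \right)} = 3227 \cdot 16 + \left(17 - \frac{498}{-120} + \left(4 \cdot 10 + 5\right)\right) = 51632 + \left(17 - - \frac{83}{20} + \left(40 + 5\right)\right) = 51632 + \left(17 + \frac{83}{20} + 45\right) = 51632 + \frac{1323}{20} = \frac{1033963}{20}$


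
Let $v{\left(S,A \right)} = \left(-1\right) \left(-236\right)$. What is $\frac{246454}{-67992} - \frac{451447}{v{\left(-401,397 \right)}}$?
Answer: $- \frac{1922059223}{1002882} \approx -1916.5$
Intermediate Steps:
$v{\left(S,A \right)} = 236$
$\frac{246454}{-67992} - \frac{451447}{v{\left(-401,397 \right)}} = \frac{246454}{-67992} - \frac{451447}{236} = 246454 \left(- \frac{1}{67992}\right) - \frac{451447}{236} = - \frac{123227}{33996} - \frac{451447}{236} = - \frac{1922059223}{1002882}$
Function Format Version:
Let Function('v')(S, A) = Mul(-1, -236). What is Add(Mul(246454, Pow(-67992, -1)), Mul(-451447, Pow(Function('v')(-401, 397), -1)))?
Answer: Rational(-1922059223, 1002882) ≈ -1916.5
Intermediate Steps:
Function('v')(S, A) = 236
Add(Mul(246454, Pow(-67992, -1)), Mul(-451447, Pow(Function('v')(-401, 397), -1))) = Add(Mul(246454, Pow(-67992, -1)), Mul(-451447, Pow(236, -1))) = Add(Mul(246454, Rational(-1, 67992)), Mul(-451447, Rational(1, 236))) = Add(Rational(-123227, 33996), Rational(-451447, 236)) = Rational(-1922059223, 1002882)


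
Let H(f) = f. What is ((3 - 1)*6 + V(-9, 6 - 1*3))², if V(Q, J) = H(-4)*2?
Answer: 16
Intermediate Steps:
V(Q, J) = -8 (V(Q, J) = -4*2 = -8)
((3 - 1)*6 + V(-9, 6 - 1*3))² = ((3 - 1)*6 - 8)² = (2*6 - 8)² = (12 - 8)² = 4² = 16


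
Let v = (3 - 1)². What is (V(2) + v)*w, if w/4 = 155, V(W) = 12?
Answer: 9920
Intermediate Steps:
w = 620 (w = 4*155 = 620)
v = 4 (v = 2² = 4)
(V(2) + v)*w = (12 + 4)*620 = 16*620 = 9920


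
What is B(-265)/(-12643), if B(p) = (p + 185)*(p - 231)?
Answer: -39680/12643 ≈ -3.1385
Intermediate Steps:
B(p) = (-231 + p)*(185 + p) (B(p) = (185 + p)*(-231 + p) = (-231 + p)*(185 + p))
B(-265)/(-12643) = (-42735 + (-265)² - 46*(-265))/(-12643) = (-42735 + 70225 + 12190)*(-1/12643) = 39680*(-1/12643) = -39680/12643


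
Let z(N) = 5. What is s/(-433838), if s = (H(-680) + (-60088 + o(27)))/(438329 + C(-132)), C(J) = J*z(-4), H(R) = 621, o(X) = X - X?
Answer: 59467/189877443622 ≈ 3.1319e-7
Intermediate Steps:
o(X) = 0
C(J) = 5*J (C(J) = J*5 = 5*J)
s = -59467/437669 (s = (621 + (-60088 + 0))/(438329 + 5*(-132)) = (621 - 60088)/(438329 - 660) = -59467/437669 ≈ -0.13587)
s/(-433838) = -59467/437669/(-433838) = -59467/437669*(-1/433838) = 59467/189877443622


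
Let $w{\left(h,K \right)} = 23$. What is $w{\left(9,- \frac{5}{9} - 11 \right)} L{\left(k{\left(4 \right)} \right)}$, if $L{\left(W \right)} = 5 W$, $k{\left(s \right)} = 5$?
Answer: $575$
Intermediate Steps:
$w{\left(9,- \frac{5}{9} - 11 \right)} L{\left(k{\left(4 \right)} \right)} = 23 \cdot 5 \cdot 5 = 23 \cdot 25 = 575$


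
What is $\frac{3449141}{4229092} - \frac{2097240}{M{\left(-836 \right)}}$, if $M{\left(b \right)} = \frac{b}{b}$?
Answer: $- \frac{8869417456939}{4229092} \approx -2.0972 \cdot 10^{6}$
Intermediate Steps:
$M{\left(b \right)} = 1$
$\frac{3449141}{4229092} - \frac{2097240}{M{\left(-836 \right)}} = \frac{3449141}{4229092} - \frac{2097240}{1} = 3449141 \cdot \frac{1}{4229092} - 2097240 = \frac{3449141}{4229092} - 2097240 = - \frac{8869417456939}{4229092}$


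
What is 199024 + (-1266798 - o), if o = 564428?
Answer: -1632202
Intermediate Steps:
199024 + (-1266798 - o) = 199024 + (-1266798 - 1*564428) = 199024 + (-1266798 - 564428) = 199024 - 1831226 = -1632202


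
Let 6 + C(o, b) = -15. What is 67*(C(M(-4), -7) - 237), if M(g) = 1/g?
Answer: -17286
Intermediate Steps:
C(o, b) = -21 (C(o, b) = -6 - 15 = -21)
67*(C(M(-4), -7) - 237) = 67*(-21 - 237) = 67*(-258) = -17286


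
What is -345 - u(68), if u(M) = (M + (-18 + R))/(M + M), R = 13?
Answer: -46983/136 ≈ -345.46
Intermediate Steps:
u(M) = (-5 + M)/(2*M) (u(M) = (M + (-18 + 13))/(M + M) = (M - 5)/((2*M)) = (-5 + M)*(1/(2*M)) = (-5 + M)/(2*M))
-345 - u(68) = -345 - (-5 + 68)/(2*68) = -345 - 63/(2*68) = -345 - 1*63/136 = -345 - 63/136 = -46983/136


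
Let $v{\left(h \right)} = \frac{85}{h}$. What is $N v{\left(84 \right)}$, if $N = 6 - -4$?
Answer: $\frac{425}{42} \approx 10.119$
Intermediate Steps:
$N = 10$ ($N = 6 + 4 = 10$)
$N v{\left(84 \right)} = 10 \cdot \frac{85}{84} = \frac{425}{42}$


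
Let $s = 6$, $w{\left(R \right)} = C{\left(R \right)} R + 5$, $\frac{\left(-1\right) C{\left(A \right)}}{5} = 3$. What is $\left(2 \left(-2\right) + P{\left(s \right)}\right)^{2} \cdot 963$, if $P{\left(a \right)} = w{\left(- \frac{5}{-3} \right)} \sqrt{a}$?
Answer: $2326608 + 154080 \sqrt{6} \approx 2.704 \cdot 10^{6}$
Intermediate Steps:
$C{\left(A \right)} = -15$ ($C{\left(A \right)} = \left(-5\right) 3 = -15$)
$w{\left(R \right)} = 5 - 15 R$ ($w{\left(R \right)} = - 15 R + 5 = 5 - 15 R$)
$P{\left(a \right)} = - 20 \sqrt{a}$ ($P{\left(a \right)} = \left(5 - 15 \left(- \frac{5}{-3}\right)\right) \sqrt{a} = \left(5 - 15 \left(\left(-5\right) \left(- \frac{1}{3}\right)\right)\right) \sqrt{a} = \left(5 - 25\right) \sqrt{a} = - 20 \sqrt{a}$)
$\left(2 \left(-2\right) + P{\left(s \right)}\right)^{2} \cdot 963 = \left(2 \left(-2\right) - 20 \sqrt{6}\right)^{2} \cdot 963 = \left(-4 - 20 \sqrt{6}\right)^{2} \cdot 963 = 963 \left(-4 - 20 \sqrt{6}\right)^{2}$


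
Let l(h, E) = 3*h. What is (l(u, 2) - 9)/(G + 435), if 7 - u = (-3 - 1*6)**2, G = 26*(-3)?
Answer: -11/17 ≈ -0.64706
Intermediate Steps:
G = -78
u = -74 (u = 7 - (-3 - 1*6)**2 = 7 - (-3 - 6)**2 = 7 - 1*(-9)**2 = 7 - 1*81 = 7 - 81 = -74)
(l(u, 2) - 9)/(G + 435) = (3*(-74) - 9)/(-78 + 435) = (-222 - 9)/357 = -231*1/357 = -11/17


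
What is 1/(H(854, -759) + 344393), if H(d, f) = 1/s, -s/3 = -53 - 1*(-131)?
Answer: 234/80587961 ≈ 2.9037e-6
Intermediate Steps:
s = -234 (s = -3*(-53 - 1*(-131)) = -3*(-53 + 131) = -3*78 = -234)
H(d, f) = -1/234 (H(d, f) = 1/(-234) = -1/234)
1/(H(854, -759) + 344393) = 1/(-1/234 + 344393) = 1/(80587961/234) = 234/80587961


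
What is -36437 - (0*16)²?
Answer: -36437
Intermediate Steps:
-36437 - (0*16)² = -36437 - 1*0² = -36437 - 1*0 = -36437 + 0 = -36437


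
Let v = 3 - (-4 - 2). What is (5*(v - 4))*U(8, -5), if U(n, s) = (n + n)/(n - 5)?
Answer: 400/3 ≈ 133.33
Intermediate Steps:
U(n, s) = 2*n/(-5 + n) (U(n, s) = (2*n)/(-5 + n) = 2*n/(-5 + n))
v = 9 (v = 3 - 1*(-6) = 3 + 6 = 9)
(5*(v - 4))*U(8, -5) = (5*(9 - 4))*(2*8/(-5 + 8)) = (5*5)*(2*8/3) = 25*(2*8*(⅓)) = 25*(16/3) = 400/3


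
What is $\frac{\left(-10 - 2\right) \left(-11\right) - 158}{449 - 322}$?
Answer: $- \frac{26}{127} \approx -0.20472$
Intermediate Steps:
$\frac{\left(-10 - 2\right) \left(-11\right) - 158}{449 - 322} = \frac{\left(-12\right) \left(-11\right) - 158}{127} = \left(132 - 158\right) \frac{1}{127} = \left(-26\right) \frac{1}{127} = - \frac{26}{127}$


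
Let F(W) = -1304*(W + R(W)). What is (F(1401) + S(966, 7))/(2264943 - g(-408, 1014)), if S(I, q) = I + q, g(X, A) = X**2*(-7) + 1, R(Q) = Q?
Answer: -730567/686038 ≈ -1.0649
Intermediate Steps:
F(W) = -2608*W (F(W) = -1304*(W + W) = -2608*W)
g(X, A) = 1 - 7*X**2 (g(X, A) = -7*X**2 + 1 = 1 - 7*X**2)
(F(1401) + S(966, 7))/(2264943 - g(-408, 1014)) = (-2608*1401 + (966 + 7))/(2264943 - (1 - 7*(-408)**2)) = (-3653808 + 973)/(2264943 - (1 - 7*166464)) = -3652835/(2264943 - (1 - 1165248)) = -3652835/(2264943 - 1*(-1165247)) = -3652835/(2264943 + 1165247) = -3652835/3430190 = -3652835*1/3430190 = -730567/686038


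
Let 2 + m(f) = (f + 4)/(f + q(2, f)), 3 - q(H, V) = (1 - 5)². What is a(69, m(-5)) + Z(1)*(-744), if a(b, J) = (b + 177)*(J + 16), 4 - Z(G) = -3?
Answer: -5251/3 ≈ -1750.3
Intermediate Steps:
q(H, V) = -13 (q(H, V) = 3 - (1 - 5)² = 3 - 1*(-4)² = 3 - 1*16 = 3 - 16 = -13)
Z(G) = 7 (Z(G) = 4 - 1*(-3) = 4 + 3 = 7)
m(f) = -2 + (4 + f)/(-13 + f) (m(f) = -2 + (f + 4)/(f - 13) = -2 + (4 + f)/(-13 + f))
a(b, J) = (16 + J)*(177 + b) (a(b, J) = (177 + b)*(16 + J) = (16 + J)*(177 + b))
a(69, m(-5)) + Z(1)*(-744) = (2832 + 16*69 + 177*((30 - 1*(-5))/(-13 - 5)) + ((30 - 1*(-5))/(-13 - 5))*69) + 7*(-744) = (2832 + 1104 + 177*((30 + 5)/(-18)) + ((30 + 5)/(-18))*69) - 5208 = (2832 + 1104 + 177*(-1/18*35) - 1/18*35*69) - 5208 = (2832 + 1104 + 177*(-35/18) - 35/18*69) - 5208 = (2832 + 1104 - 2065/6 - 805/6) - 5208 = 10373/3 - 5208 = -5251/3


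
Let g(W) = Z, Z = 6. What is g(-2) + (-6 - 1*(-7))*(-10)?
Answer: -4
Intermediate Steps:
g(W) = 6
g(-2) + (-6 - 1*(-7))*(-10) = 6 + (-6 - 1*(-7))*(-10) = 6 + (-6 + 7)*(-10) = 6 + 1*(-10) = 6 - 10 = -4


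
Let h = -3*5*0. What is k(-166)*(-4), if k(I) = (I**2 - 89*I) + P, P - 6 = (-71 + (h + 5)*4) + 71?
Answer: -169424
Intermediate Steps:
h = 0 (h = -15*0 = 0)
P = 26 (P = 6 + ((-71 + (0 + 5)*4) + 71) = 6 + ((-71 + 5*4) + 71) = 6 + ((-71 + 20) + 71) = 6 + (-51 + 71) = 6 + 20 = 26)
k(I) = 26 + I**2 - 89*I (k(I) = (I**2 - 89*I) + 26 = 26 + I**2 - 89*I)
k(-166)*(-4) = (26 + (-166)**2 - 89*(-166))*(-4) = (26 + 27556 + 14774)*(-4) = 42356*(-4) = -169424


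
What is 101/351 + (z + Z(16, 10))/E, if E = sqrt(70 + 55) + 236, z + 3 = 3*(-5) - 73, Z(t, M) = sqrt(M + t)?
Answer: -1925405/19505421 - 5*sqrt(130)/55571 + 236*sqrt(26)/55571 + 455*sqrt(5)/55571 ≈ -0.059774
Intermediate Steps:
z = -91 (z = -3 + (3*(-5) - 73) = -3 + (-15 - 73) = -3 - 88 = -91)
E = 236 + 5*sqrt(5) (E = sqrt(125) + 236 = 5*sqrt(5) + 236 = 236 + 5*sqrt(5) ≈ 247.18)
101/351 + (z + Z(16, 10))/E = 101/351 + (-91 + sqrt(10 + 16))/(236 + 5*sqrt(5)) = 101*(1/351) + (-91 + sqrt(26))/(236 + 5*sqrt(5)) = 101/351 + (-91 + sqrt(26))/(236 + 5*sqrt(5))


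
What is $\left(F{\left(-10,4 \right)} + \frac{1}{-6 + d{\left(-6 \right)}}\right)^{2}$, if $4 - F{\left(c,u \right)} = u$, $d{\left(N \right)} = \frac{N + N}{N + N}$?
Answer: $\frac{1}{25} \approx 0.04$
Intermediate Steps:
$d{\left(N \right)} = 1$ ($d{\left(N \right)} = \frac{2 N}{2 N} = 2 N \frac{1}{2 N} = 1$)
$F{\left(c,u \right)} = 4 - u$
$\left(F{\left(-10,4 \right)} + \frac{1}{-6 + d{\left(-6 \right)}}\right)^{2} = \left(\left(4 - 4\right) + \frac{1}{-6 + 1}\right)^{2} = \left(\left(4 - 4\right) + \frac{1}{-5}\right)^{2} = \left(0 - \frac{1}{5}\right)^{2} = \left(- \frac{1}{5}\right)^{2} = \frac{1}{25}$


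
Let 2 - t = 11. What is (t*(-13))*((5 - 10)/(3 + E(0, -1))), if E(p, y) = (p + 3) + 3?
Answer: -65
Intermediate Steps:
t = -9 (t = 2 - 1*11 = 2 - 11 = -9)
E(p, y) = 6 + p (E(p, y) = (3 + p) + 3 = 6 + p)
(t*(-13))*((5 - 10)/(3 + E(0, -1))) = (-9*(-13))*((5 - 10)/(3 + (6 + 0))) = 117*(-5/(3 + 6)) = 117*(-5/9) = -65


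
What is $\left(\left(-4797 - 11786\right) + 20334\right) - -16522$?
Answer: $20273$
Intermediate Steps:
$\left(\left(-4797 - 11786\right) + 20334\right) - -16522 = \left(\left(-4797 - 11786\right) + 20334\right) + 16522 = \left(-16583 + 20334\right) + 16522 = 3751 + 16522 = 20273$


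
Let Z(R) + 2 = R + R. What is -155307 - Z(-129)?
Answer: -155047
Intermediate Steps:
Z(R) = -2 + 2*R (Z(R) = -2 + (R + R) = -2 + 2*R)
-155307 - Z(-129) = -155307 - (-2 + 2*(-129)) = -155307 - (-2 - 258) = -155307 - 1*(-260) = -155307 + 260 = -155047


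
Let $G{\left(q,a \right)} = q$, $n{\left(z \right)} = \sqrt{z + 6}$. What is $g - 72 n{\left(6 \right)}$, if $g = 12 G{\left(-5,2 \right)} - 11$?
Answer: $-71 - 144 \sqrt{3} \approx -320.42$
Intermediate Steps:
$n{\left(z \right)} = \sqrt{6 + z}$
$g = -71$ ($g = 12 \left(-5\right) - 11 = -60 - 11 = -71$)
$g - 72 n{\left(6 \right)} = -71 - 72 \sqrt{6 + 6} = -71 - 72 \sqrt{12} = -71 - 72 \cdot 2 \sqrt{3} = -71 - 144 \sqrt{3}$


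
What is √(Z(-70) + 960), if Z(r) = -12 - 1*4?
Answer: 4*√59 ≈ 30.725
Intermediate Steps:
Z(r) = -16 (Z(r) = -12 - 4 = -16)
√(Z(-70) + 960) = √(-16 + 960) = √944 = 4*√59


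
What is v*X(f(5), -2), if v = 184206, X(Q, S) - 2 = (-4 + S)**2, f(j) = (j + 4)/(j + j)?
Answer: 6999828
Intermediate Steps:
f(j) = (4 + j)/(2*j) (f(j) = (4 + j)/((2*j)) = (4 + j)*(1/(2*j)) = (4 + j)/(2*j))
X(Q, S) = 2 + (-4 + S)**2
v*X(f(5), -2) = 184206*(2 + (-4 - 2)**2) = 184206*(2 + (-6)**2) = 184206*(2 + 36) = 184206*38 = 6999828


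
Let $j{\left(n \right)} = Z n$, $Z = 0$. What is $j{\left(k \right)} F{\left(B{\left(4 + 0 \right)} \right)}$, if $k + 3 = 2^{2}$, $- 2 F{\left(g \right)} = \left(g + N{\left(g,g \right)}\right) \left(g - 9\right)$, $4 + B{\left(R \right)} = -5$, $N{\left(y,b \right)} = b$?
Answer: $0$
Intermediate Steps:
$B{\left(R \right)} = -9$ ($B{\left(R \right)} = -4 - 5 = -9$)
$F{\left(g \right)} = - g \left(-9 + g\right)$ ($F{\left(g \right)} = - \frac{\left(g + g\right) \left(g - 9\right)}{2} = - \frac{2 g \left(-9 + g\right)}{2} = - g \left(-9 + g\right)$)
$k = 1$ ($k = -3 + 2^{2} = -3 + 4 = 1$)
$j{\left(n \right)} = 0$ ($j{\left(n \right)} = 0 n = 0$)
$j{\left(k \right)} F{\left(B{\left(4 + 0 \right)} \right)} = 0 \left(- 9 \left(9 - -9\right)\right) = 0 \left(- 9 \left(9 + 9\right)\right) = 0 \left(\left(-9\right) 18\right) = 0 \left(-162\right) = 0$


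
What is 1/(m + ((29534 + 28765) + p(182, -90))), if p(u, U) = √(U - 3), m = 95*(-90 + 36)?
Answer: 17723/942314218 - I*√93/2826942654 ≈ 1.8808e-5 - 3.4113e-9*I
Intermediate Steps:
m = -5130 (m = 95*(-54) = -5130)
p(u, U) = √(-3 + U)
1/(m + ((29534 + 28765) + p(182, -90))) = 1/(-5130 + ((29534 + 28765) + √(-3 - 90))) = 1/(-5130 + (58299 + √(-93))) = 1/(-5130 + (58299 + I*√93)) = 1/(53169 + I*√93)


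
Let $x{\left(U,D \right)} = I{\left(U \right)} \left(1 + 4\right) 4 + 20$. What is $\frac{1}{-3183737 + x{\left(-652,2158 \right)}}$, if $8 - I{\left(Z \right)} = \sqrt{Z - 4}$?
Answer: $\frac{i}{- 3183557 i + 80 \sqrt{41}} \approx -3.1411 \cdot 10^{-7} + 5.0543 \cdot 10^{-11} i$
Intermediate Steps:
$I{\left(Z \right)} = 8 - \sqrt{-4 + Z}$ ($I{\left(Z \right)} = 8 - \sqrt{Z - 4} = 8 - \sqrt{-4 + Z}$)
$x{\left(U,D \right)} = 180 - 20 \sqrt{-4 + U}$ ($x{\left(U,D \right)} = \left(8 - \sqrt{-4 + U}\right) \left(1 + 4\right) 4 + 20 = \left(8 - \sqrt{-4 + U}\right) 5 \cdot 4 + 20 = \left(8 - \sqrt{-4 + U}\right) 20 + 20 = \left(160 - 20 \sqrt{-4 + U}\right) + 20 = 180 - 20 \sqrt{-4 + U}$)
$\frac{1}{-3183737 + x{\left(-652,2158 \right)}} = \frac{1}{-3183737 + \left(180 - 20 \sqrt{-4 - 652}\right)} = \frac{1}{-3183737 + \left(180 - 20 \sqrt{-656}\right)} = \frac{1}{-3183737 + \left(180 - 20 \cdot 4 i \sqrt{41}\right)} = \frac{1}{-3183737 + \left(180 - 80 i \sqrt{41}\right)} = \frac{1}{-3183557 - 80 i \sqrt{41}}$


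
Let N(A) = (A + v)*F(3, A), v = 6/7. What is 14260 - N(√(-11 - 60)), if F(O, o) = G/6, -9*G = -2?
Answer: 898378/63 - I*√71/27 ≈ 14260.0 - 0.31208*I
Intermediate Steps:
G = 2/9 (G = -⅑*(-2) = 2/9 ≈ 0.22222)
v = 6/7 (v = 6*(⅐) = 6/7 ≈ 0.85714)
F(O, o) = 1/27 (F(O, o) = (2/9)/6 = (2/9)*(⅙) = 1/27)
N(A) = 2/63 + A/27 (N(A) = (A + 6/7)*(1/27) = (6/7 + A)*(1/27) = 2/63 + A/27)
14260 - N(√(-11 - 60)) = 14260 - (2/63 + √(-11 - 60)/27) = 14260 - (2/63 + √(-71)/27) = 14260 - (2/63 + (I*√71)/27) = 14260 - (2/63 + I*√71/27) = 14260 + (-2/63 - I*√71/27) = 898378/63 - I*√71/27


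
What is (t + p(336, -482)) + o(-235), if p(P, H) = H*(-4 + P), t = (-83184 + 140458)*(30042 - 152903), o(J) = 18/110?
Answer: -387029551581/55 ≈ -7.0369e+9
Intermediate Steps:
o(J) = 9/55 (o(J) = 18*(1/110) = 9/55)
t = -7036740914 (t = 57274*(-122861) = -7036740914)
(t + p(336, -482)) + o(-235) = (-7036740914 - 482*(-4 + 336)) + 9/55 = (-7036740914 - 482*332) + 9/55 = (-7036740914 - 160024) + 9/55 = -7036900938 + 9/55 = -387029551581/55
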